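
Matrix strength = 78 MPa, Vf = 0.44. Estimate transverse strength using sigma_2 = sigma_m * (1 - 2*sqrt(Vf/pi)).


factor = 1 - 2*sqrt(0.44/pi) = 0.2515
sigma_2 = 78 * 0.2515 = 19.62 MPa

19.62 MPa


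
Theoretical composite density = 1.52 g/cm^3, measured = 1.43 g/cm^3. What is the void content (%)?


Void% = (rho_theo - rho_actual)/rho_theo * 100 = (1.52 - 1.43)/1.52 * 100 = 5.92%

5.92%


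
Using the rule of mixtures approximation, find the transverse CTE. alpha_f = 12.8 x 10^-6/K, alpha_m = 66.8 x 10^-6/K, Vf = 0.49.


alpha_2 = alpha_f*Vf + alpha_m*(1-Vf) = 12.8*0.49 + 66.8*0.51 = 40.3 x 10^-6/K

40.3 x 10^-6/K


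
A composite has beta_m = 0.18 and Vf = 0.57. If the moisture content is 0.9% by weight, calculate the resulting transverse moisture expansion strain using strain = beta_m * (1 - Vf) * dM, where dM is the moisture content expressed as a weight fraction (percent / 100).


dM = 0.9/100 = 0.009
strain = beta_m * (1-Vf) * dM = 0.18 * 0.43 * 0.009 = 0.0006966

0.0006966


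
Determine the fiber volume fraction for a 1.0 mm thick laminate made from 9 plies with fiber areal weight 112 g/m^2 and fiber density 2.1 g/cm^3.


Vf = n * FAW / (rho_f * h * 1000) = 9 * 112 / (2.1 * 1.0 * 1000) = 0.48

0.48


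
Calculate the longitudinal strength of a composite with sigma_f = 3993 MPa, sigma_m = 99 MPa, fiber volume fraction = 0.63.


sigma_1 = sigma_f*Vf + sigma_m*(1-Vf) = 3993*0.63 + 99*0.37 = 2552.2 MPa

2552.2 MPa


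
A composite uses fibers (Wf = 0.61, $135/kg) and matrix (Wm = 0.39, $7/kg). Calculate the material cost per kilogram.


Cost = cost_f*Wf + cost_m*Wm = 135*0.61 + 7*0.39 = $85.08/kg

$85.08/kg


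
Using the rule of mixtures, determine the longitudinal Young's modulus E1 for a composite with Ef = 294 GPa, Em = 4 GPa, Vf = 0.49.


E1 = Ef*Vf + Em*(1-Vf) = 294*0.49 + 4*0.51 = 146.1 GPa

146.1 GPa


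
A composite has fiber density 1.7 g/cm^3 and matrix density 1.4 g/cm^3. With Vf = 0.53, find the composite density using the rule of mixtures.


rho_c = rho_f*Vf + rho_m*(1-Vf) = 1.7*0.53 + 1.4*0.47 = 1.559 g/cm^3

1.559 g/cm^3


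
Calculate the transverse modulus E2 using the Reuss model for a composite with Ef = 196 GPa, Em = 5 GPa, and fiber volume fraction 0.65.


1/E2 = Vf/Ef + (1-Vf)/Em = 0.65/196 + 0.35/5
E2 = 13.64 GPa

13.64 GPa


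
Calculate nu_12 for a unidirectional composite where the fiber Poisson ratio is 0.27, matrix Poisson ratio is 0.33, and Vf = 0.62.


nu_12 = nu_f*Vf + nu_m*(1-Vf) = 0.27*0.62 + 0.33*0.38 = 0.2928

0.2928


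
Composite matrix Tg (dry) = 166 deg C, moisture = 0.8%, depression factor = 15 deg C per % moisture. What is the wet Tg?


Tg_wet = Tg_dry - k*moisture = 166 - 15*0.8 = 154.0 deg C

154.0 deg C


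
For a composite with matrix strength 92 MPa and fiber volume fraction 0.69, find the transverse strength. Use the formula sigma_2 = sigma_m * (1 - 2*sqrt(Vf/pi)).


factor = 1 - 2*sqrt(0.69/pi) = 0.0627
sigma_2 = 92 * 0.0627 = 5.77 MPa

5.77 MPa


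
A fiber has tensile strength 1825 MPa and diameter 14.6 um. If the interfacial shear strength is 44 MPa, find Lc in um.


Lc = sigma_f * d / (2 * tau_i) = 1825 * 14.6 / (2 * 44) = 302.8 um

302.8 um


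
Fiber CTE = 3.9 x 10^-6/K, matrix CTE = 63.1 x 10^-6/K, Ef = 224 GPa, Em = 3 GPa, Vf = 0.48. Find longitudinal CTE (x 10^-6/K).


E1 = Ef*Vf + Em*(1-Vf) = 109.08
alpha_1 = (alpha_f*Ef*Vf + alpha_m*Em*(1-Vf))/E1 = 4.75 x 10^-6/K

4.75 x 10^-6/K


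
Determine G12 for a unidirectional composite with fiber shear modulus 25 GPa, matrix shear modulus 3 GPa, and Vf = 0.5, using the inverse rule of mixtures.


1/G12 = Vf/Gf + (1-Vf)/Gm = 0.5/25 + 0.5/3
G12 = 5.36 GPa

5.36 GPa


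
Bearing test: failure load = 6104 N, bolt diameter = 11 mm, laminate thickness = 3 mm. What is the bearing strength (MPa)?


sigma_br = F/(d*h) = 6104/(11*3) = 185.0 MPa

185.0 MPa


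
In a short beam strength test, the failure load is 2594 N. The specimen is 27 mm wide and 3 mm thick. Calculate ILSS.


ILSS = 3F/(4bh) = 3*2594/(4*27*3) = 24.02 MPa

24.02 MPa


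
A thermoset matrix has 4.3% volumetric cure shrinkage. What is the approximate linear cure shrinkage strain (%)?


Linear shrinkage ≈ vol_shrink/3 = 4.3/3 = 1.433%

1.433%


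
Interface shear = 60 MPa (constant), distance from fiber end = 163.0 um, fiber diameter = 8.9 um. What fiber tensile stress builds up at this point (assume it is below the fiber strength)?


Force balance: sigma_f * (pi*d^2/4) = tau * (pi*d) * x  ->  sigma_f = 4 * tau * x / d
sigma_f = 4 * 60 * 163.0 / 8.9 = 4395.5 MPa

4395.5 MPa


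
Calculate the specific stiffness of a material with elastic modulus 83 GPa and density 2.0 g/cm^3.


Specific stiffness = E/rho = 83/2.0 = 41.5 GPa/(g/cm^3)

41.5 GPa/(g/cm^3)


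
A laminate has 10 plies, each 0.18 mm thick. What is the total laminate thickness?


h = n * t_ply = 10 * 0.18 = 1.8 mm

1.8 mm


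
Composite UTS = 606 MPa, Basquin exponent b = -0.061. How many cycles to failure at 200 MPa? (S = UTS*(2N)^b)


N = 0.5 * (S/UTS)^(1/b) = 0.5 * (200/606)^(1/-0.061) = 3.9037e+07 cycles

3.9037e+07 cycles


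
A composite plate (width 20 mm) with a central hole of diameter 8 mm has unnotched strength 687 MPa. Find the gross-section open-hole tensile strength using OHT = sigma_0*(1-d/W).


OHT = sigma_0*(1-d/W) = 687*(1-8/20) = 412.2 MPa

412.2 MPa


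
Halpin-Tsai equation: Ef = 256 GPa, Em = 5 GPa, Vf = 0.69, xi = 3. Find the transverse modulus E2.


eta = (Ef/Em - 1)/(Ef/Em + xi) = (51.2 - 1)/(51.2 + 3) = 0.9262
E2 = Em*(1+xi*eta*Vf)/(1-eta*Vf) = 40.41 GPa

40.41 GPa


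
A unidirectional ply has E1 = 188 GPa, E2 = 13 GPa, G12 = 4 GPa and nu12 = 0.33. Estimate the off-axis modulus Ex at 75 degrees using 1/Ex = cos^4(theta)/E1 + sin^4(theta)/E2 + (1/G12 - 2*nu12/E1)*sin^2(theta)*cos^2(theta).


cos^4(75) = 0.004487, sin^4(75) = 0.870513, sin^2(75)*cos^2(75) = 0.0625
1/G12 - 2*nu12/E1 = 1/4 - 2*0.33/188 = 0.246489 GPa^-1
1/Ex = 0.004487/188 + 0.870513/13 + 0.246489*0.0625 = 0.082392 GPa^-1
Ex = 12.14 GPa

12.14 GPa


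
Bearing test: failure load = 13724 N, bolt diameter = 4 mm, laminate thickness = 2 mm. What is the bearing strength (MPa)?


sigma_br = F/(d*h) = 13724/(4*2) = 1715.5 MPa

1715.5 MPa


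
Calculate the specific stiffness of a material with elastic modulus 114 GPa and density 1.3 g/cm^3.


Specific stiffness = E/rho = 114/1.3 = 87.7 GPa/(g/cm^3)

87.7 GPa/(g/cm^3)


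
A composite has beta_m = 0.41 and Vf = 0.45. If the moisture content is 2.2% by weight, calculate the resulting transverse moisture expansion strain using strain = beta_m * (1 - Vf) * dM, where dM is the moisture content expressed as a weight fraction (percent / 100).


dM = 2.2/100 = 0.022
strain = beta_m * (1-Vf) * dM = 0.41 * 0.55 * 0.022 = 0.004961

0.004961


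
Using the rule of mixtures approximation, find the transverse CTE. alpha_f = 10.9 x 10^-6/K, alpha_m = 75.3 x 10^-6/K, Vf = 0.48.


alpha_2 = alpha_f*Vf + alpha_m*(1-Vf) = 10.9*0.48 + 75.3*0.52 = 44.4 x 10^-6/K

44.4 x 10^-6/K


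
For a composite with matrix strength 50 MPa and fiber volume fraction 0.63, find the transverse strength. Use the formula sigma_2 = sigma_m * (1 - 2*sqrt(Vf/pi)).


factor = 1 - 2*sqrt(0.63/pi) = 0.1044
sigma_2 = 50 * 0.1044 = 5.22 MPa

5.22 MPa


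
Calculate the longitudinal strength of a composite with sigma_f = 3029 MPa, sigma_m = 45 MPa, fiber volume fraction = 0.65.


sigma_1 = sigma_f*Vf + sigma_m*(1-Vf) = 3029*0.65 + 45*0.35 = 1984.6 MPa

1984.6 MPa


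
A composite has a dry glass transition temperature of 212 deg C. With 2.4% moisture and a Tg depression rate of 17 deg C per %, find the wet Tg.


Tg_wet = Tg_dry - k*moisture = 212 - 17*2.4 = 171.2 deg C

171.2 deg C


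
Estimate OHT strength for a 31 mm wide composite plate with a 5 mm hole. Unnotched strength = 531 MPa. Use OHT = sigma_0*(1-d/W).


OHT = sigma_0*(1-d/W) = 531*(1-5/31) = 445.4 MPa

445.4 MPa


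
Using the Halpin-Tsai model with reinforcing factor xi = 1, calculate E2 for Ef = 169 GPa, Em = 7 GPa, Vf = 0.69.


eta = (Ef/Em - 1)/(Ef/Em + xi) = (24.1429 - 1)/(24.1429 + 1) = 0.9205
E2 = Em*(1+xi*eta*Vf)/(1-eta*Vf) = 31.37 GPa

31.37 GPa


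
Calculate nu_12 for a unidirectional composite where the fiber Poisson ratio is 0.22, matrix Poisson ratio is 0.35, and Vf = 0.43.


nu_12 = nu_f*Vf + nu_m*(1-Vf) = 0.22*0.43 + 0.35*0.57 = 0.2941

0.2941


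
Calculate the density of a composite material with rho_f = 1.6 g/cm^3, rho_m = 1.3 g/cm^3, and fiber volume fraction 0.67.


rho_c = rho_f*Vf + rho_m*(1-Vf) = 1.6*0.67 + 1.3*0.33 = 1.501 g/cm^3

1.501 g/cm^3


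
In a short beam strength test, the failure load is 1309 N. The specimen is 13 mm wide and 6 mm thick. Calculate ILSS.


ILSS = 3F/(4bh) = 3*1309/(4*13*6) = 12.59 MPa

12.59 MPa


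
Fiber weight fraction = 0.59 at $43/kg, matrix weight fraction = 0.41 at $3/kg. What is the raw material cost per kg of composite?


Cost = cost_f*Wf + cost_m*Wm = 43*0.59 + 3*0.41 = $26.6/kg

$26.6/kg


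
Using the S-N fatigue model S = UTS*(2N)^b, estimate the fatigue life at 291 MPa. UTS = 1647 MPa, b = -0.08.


N = 0.5 * (S/UTS)^(1/b) = 0.5 * (291/1647)^(1/-0.08) = 1.2852e+09 cycles

1.2852e+09 cycles


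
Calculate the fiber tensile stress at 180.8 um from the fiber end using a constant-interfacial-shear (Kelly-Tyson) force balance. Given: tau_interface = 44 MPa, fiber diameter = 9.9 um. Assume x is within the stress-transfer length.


Force balance: sigma_f * (pi*d^2/4) = tau * (pi*d) * x  ->  sigma_f = 4 * tau * x / d
sigma_f = 4 * 44 * 180.8 / 9.9 = 3214.2 MPa

3214.2 MPa


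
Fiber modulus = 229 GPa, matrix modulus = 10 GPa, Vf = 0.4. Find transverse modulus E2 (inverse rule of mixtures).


1/E2 = Vf/Ef + (1-Vf)/Em = 0.4/229 + 0.6/10
E2 = 16.2 GPa

16.2 GPa


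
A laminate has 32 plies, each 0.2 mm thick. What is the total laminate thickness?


h = n * t_ply = 32 * 0.2 = 6.4 mm

6.4 mm


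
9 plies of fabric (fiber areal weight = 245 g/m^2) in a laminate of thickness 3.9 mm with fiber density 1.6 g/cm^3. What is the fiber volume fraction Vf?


Vf = n * FAW / (rho_f * h * 1000) = 9 * 245 / (1.6 * 3.9 * 1000) = 0.3534

0.3534


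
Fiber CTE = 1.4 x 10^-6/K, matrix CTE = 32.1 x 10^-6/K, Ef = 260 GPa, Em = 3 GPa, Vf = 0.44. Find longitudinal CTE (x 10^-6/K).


E1 = Ef*Vf + Em*(1-Vf) = 116.08
alpha_1 = (alpha_f*Ef*Vf + alpha_m*Em*(1-Vf))/E1 = 1.84 x 10^-6/K

1.84 x 10^-6/K


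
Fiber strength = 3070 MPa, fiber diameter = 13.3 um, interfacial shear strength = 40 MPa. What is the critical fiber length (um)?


Lc = sigma_f * d / (2 * tau_i) = 3070 * 13.3 / (2 * 40) = 510.4 um

510.4 um


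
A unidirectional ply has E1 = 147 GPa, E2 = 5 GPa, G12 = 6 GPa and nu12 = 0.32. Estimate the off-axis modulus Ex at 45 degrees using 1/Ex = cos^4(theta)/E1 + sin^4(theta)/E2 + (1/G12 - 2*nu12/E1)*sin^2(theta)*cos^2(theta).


cos^4(45) = 0.25, sin^4(45) = 0.25, sin^2(45)*cos^2(45) = 0.25
1/G12 - 2*nu12/E1 = 1/6 - 2*0.32/147 = 0.162313 GPa^-1
1/Ex = 0.25/147 + 0.25/5 + 0.162313*0.25 = 0.0922789 GPa^-1
Ex = 10.84 GPa

10.84 GPa


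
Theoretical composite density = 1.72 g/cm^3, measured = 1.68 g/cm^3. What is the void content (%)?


Void% = (rho_theo - rho_actual)/rho_theo * 100 = (1.72 - 1.68)/1.72 * 100 = 2.33%

2.33%


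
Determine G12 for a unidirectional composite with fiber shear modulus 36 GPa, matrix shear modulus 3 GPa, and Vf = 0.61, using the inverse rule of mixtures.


1/G12 = Vf/Gf + (1-Vf)/Gm = 0.61/36 + 0.39/3
G12 = 6.81 GPa

6.81 GPa


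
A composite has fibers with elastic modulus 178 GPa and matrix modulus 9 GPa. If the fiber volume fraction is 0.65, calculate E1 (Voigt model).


E1 = Ef*Vf + Em*(1-Vf) = 178*0.65 + 9*0.35 = 118.85 GPa

118.85 GPa


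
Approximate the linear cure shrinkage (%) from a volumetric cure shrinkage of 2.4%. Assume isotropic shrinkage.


Linear shrinkage ≈ vol_shrink/3 = 2.4/3 = 0.8%

0.8%


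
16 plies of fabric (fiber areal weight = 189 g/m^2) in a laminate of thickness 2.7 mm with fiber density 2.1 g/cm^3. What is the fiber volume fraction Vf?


Vf = n * FAW / (rho_f * h * 1000) = 16 * 189 / (2.1 * 2.7 * 1000) = 0.5333

0.5333


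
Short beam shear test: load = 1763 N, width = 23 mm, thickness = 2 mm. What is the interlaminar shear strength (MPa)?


ILSS = 3F/(4bh) = 3*1763/(4*23*2) = 28.74 MPa

28.74 MPa


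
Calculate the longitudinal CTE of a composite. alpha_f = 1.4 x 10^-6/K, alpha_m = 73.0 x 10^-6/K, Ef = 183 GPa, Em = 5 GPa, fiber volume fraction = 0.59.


E1 = Ef*Vf + Em*(1-Vf) = 110.02
alpha_1 = (alpha_f*Ef*Vf + alpha_m*Em*(1-Vf))/E1 = 2.73 x 10^-6/K

2.73 x 10^-6/K


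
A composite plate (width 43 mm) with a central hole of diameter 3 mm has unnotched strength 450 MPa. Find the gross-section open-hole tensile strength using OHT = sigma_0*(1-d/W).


OHT = sigma_0*(1-d/W) = 450*(1-3/43) = 418.6 MPa

418.6 MPa


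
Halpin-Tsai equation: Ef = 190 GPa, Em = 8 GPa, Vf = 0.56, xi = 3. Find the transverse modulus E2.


eta = (Ef/Em - 1)/(Ef/Em + xi) = (23.75 - 1)/(23.75 + 3) = 0.8505
E2 = Em*(1+xi*eta*Vf)/(1-eta*Vf) = 37.1 GPa

37.1 GPa


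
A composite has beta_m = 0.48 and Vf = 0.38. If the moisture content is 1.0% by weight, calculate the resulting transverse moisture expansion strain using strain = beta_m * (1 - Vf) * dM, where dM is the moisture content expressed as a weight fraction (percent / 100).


dM = 1.0/100 = 0.01
strain = beta_m * (1-Vf) * dM = 0.48 * 0.62 * 0.01 = 0.002976

0.002976


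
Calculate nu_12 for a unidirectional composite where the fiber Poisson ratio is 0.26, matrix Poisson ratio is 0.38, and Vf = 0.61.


nu_12 = nu_f*Vf + nu_m*(1-Vf) = 0.26*0.61 + 0.38*0.39 = 0.3068

0.3068


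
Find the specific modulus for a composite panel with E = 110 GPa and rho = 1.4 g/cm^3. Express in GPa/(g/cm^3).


Specific stiffness = E/rho = 110/1.4 = 78.6 GPa/(g/cm^3)

78.6 GPa/(g/cm^3)


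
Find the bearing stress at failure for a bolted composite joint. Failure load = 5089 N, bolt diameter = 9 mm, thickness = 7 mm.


sigma_br = F/(d*h) = 5089/(9*7) = 80.8 MPa

80.8 MPa


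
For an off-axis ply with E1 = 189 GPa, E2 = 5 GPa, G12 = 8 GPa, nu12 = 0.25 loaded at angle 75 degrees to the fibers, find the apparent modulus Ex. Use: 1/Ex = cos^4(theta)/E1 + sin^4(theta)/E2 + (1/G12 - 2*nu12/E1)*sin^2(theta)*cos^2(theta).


cos^4(75) = 0.004487, sin^4(75) = 0.870513, sin^2(75)*cos^2(75) = 0.0625
1/G12 - 2*nu12/E1 = 1/8 - 2*0.25/189 = 0.122354 GPa^-1
1/Ex = 0.004487/189 + 0.870513/5 + 0.122354*0.0625 = 0.1817734 GPa^-1
Ex = 5.5 GPa

5.5 GPa


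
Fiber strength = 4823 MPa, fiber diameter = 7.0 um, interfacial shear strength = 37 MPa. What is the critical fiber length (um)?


Lc = sigma_f * d / (2 * tau_i) = 4823 * 7.0 / (2 * 37) = 456.2 um

456.2 um


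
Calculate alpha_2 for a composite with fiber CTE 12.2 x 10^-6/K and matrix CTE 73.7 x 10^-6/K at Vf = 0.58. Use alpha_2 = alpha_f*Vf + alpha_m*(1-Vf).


alpha_2 = alpha_f*Vf + alpha_m*(1-Vf) = 12.2*0.58 + 73.7*0.42 = 38.0 x 10^-6/K

38.0 x 10^-6/K


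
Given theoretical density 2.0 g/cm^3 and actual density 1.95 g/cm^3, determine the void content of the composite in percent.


Void% = (rho_theo - rho_actual)/rho_theo * 100 = (2.0 - 1.95)/2.0 * 100 = 2.5%

2.5%


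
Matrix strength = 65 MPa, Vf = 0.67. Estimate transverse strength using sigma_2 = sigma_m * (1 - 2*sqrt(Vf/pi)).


factor = 1 - 2*sqrt(0.67/pi) = 0.0764
sigma_2 = 65 * 0.0764 = 4.96 MPa

4.96 MPa


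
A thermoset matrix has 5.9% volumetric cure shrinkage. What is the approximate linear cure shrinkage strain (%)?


Linear shrinkage ≈ vol_shrink/3 = 5.9/3 = 1.967%

1.967%


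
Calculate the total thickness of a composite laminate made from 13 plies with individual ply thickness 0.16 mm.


h = n * t_ply = 13 * 0.16 = 2.08 mm

2.08 mm


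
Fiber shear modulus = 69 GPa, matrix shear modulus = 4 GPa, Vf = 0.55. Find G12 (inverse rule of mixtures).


1/G12 = Vf/Gf + (1-Vf)/Gm = 0.55/69 + 0.45/4
G12 = 8.3 GPa

8.3 GPa


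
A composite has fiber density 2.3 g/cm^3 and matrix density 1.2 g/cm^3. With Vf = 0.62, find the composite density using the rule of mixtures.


rho_c = rho_f*Vf + rho_m*(1-Vf) = 2.3*0.62 + 1.2*0.38 = 1.882 g/cm^3

1.882 g/cm^3


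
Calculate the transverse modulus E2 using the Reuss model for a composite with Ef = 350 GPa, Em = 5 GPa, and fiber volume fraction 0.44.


1/E2 = Vf/Ef + (1-Vf)/Em = 0.44/350 + 0.56/5
E2 = 8.83 GPa

8.83 GPa


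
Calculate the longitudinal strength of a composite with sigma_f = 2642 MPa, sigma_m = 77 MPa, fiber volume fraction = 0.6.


sigma_1 = sigma_f*Vf + sigma_m*(1-Vf) = 2642*0.6 + 77*0.4 = 1616.0 MPa

1616.0 MPa


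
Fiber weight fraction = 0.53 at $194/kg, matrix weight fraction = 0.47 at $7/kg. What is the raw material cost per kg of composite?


Cost = cost_f*Wf + cost_m*Wm = 194*0.53 + 7*0.47 = $106.11/kg

$106.11/kg


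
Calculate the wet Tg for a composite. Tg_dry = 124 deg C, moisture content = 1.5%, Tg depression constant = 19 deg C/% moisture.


Tg_wet = Tg_dry - k*moisture = 124 - 19*1.5 = 95.5 deg C

95.5 deg C


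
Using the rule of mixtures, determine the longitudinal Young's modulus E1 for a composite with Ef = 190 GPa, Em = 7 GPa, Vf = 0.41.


E1 = Ef*Vf + Em*(1-Vf) = 190*0.41 + 7*0.59 = 82.03 GPa

82.03 GPa


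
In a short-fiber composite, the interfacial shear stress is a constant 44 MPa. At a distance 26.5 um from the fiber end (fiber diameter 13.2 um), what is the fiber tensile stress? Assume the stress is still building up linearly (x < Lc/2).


Force balance: sigma_f * (pi*d^2/4) = tau * (pi*d) * x  ->  sigma_f = 4 * tau * x / d
sigma_f = 4 * 44 * 26.5 / 13.2 = 353.3 MPa

353.3 MPa


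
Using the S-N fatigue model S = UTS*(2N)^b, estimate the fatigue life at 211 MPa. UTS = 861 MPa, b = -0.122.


N = 0.5 * (S/UTS)^(1/b) = 0.5 * (211/861)^(1/-0.122) = 50684.7548 cycles

50684.7548 cycles


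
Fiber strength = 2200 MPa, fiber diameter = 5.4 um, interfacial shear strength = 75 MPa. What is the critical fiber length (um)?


Lc = sigma_f * d / (2 * tau_i) = 2200 * 5.4 / (2 * 75) = 79.2 um

79.2 um


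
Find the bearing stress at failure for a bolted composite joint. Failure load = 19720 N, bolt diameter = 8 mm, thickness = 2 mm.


sigma_br = F/(d*h) = 19720/(8*2) = 1232.5 MPa

1232.5 MPa


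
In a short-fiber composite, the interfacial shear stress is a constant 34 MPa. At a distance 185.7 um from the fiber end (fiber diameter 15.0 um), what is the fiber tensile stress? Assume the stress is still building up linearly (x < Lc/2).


Force balance: sigma_f * (pi*d^2/4) = tau * (pi*d) * x  ->  sigma_f = 4 * tau * x / d
sigma_f = 4 * 34 * 185.7 / 15.0 = 1683.7 MPa

1683.7 MPa


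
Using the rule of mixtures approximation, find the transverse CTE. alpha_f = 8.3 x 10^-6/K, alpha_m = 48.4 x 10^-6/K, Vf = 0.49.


alpha_2 = alpha_f*Vf + alpha_m*(1-Vf) = 8.3*0.49 + 48.4*0.51 = 28.8 x 10^-6/K

28.8 x 10^-6/K


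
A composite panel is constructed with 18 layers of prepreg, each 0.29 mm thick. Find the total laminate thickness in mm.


h = n * t_ply = 18 * 0.29 = 5.22 mm

5.22 mm


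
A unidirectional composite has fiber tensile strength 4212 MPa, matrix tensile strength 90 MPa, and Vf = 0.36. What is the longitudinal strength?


sigma_1 = sigma_f*Vf + sigma_m*(1-Vf) = 4212*0.36 + 90*0.64 = 1573.9 MPa

1573.9 MPa


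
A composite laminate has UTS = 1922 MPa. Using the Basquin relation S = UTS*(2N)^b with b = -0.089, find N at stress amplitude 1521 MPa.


N = 0.5 * (S/UTS)^(1/b) = 0.5 * (1521/1922)^(1/-0.089) = 6.9313 cycles

6.9313 cycles


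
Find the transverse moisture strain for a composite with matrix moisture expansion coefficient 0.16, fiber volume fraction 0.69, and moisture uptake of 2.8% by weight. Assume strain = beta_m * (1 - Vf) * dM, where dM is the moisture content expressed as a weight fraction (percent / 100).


dM = 2.8/100 = 0.028
strain = beta_m * (1-Vf) * dM = 0.16 * 0.31 * 0.028 = 0.0013888

0.0013888


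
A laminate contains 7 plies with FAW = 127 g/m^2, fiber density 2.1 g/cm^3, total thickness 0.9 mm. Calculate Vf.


Vf = n * FAW / (rho_f * h * 1000) = 7 * 127 / (2.1 * 0.9 * 1000) = 0.4704

0.4704


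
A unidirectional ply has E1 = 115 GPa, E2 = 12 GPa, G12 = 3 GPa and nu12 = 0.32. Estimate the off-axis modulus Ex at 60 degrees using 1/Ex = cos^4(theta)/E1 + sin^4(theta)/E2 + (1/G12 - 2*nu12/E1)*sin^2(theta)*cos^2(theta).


cos^4(60) = 0.0625, sin^4(60) = 0.5625, sin^2(60)*cos^2(60) = 0.1875
1/G12 - 2*nu12/E1 = 1/3 - 2*0.32/115 = 0.327768 GPa^-1
1/Ex = 0.0625/115 + 0.5625/12 + 0.327768*0.1875 = 0.108875 GPa^-1
Ex = 9.18 GPa

9.18 GPa


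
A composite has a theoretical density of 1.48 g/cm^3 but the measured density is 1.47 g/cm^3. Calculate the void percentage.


Void% = (rho_theo - rho_actual)/rho_theo * 100 = (1.48 - 1.47)/1.48 * 100 = 0.68%

0.68%


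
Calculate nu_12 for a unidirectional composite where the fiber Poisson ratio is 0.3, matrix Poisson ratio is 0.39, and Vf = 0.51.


nu_12 = nu_f*Vf + nu_m*(1-Vf) = 0.3*0.51 + 0.39*0.49 = 0.3441

0.3441


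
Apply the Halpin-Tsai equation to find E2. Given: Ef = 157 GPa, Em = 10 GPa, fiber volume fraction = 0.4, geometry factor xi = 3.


eta = (Ef/Em - 1)/(Ef/Em + xi) = (15.7 - 1)/(15.7 + 3) = 0.7861
E2 = Em*(1+xi*eta*Vf)/(1-eta*Vf) = 28.35 GPa

28.35 GPa


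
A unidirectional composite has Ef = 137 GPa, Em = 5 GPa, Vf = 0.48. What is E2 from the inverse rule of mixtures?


1/E2 = Vf/Ef + (1-Vf)/Em = 0.48/137 + 0.52/5
E2 = 9.3 GPa

9.3 GPa


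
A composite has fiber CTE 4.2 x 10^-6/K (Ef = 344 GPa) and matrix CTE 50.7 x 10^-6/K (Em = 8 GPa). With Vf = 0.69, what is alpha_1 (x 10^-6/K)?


E1 = Ef*Vf + Em*(1-Vf) = 239.84
alpha_1 = (alpha_f*Ef*Vf + alpha_m*Em*(1-Vf))/E1 = 4.68 x 10^-6/K

4.68 x 10^-6/K


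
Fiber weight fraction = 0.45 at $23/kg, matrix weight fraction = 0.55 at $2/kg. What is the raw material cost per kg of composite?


Cost = cost_f*Wf + cost_m*Wm = 23*0.45 + 2*0.55 = $11.45/kg

$11.45/kg


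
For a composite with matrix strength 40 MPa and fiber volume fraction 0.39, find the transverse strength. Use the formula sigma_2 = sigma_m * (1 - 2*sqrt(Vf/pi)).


factor = 1 - 2*sqrt(0.39/pi) = 0.2953
sigma_2 = 40 * 0.2953 = 11.81 MPa

11.81 MPa


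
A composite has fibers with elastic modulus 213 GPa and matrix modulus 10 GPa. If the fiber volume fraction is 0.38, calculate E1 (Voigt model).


E1 = Ef*Vf + Em*(1-Vf) = 213*0.38 + 10*0.62 = 87.14 GPa

87.14 GPa


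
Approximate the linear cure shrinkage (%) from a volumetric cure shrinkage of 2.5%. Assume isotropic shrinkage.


Linear shrinkage ≈ vol_shrink/3 = 2.5/3 = 0.833%

0.833%


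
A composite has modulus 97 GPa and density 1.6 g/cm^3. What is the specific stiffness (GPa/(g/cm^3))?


Specific stiffness = E/rho = 97/1.6 = 60.6 GPa/(g/cm^3)

60.6 GPa/(g/cm^3)


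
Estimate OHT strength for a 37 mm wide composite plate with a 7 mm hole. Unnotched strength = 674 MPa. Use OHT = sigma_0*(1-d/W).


OHT = sigma_0*(1-d/W) = 674*(1-7/37) = 546.5 MPa

546.5 MPa


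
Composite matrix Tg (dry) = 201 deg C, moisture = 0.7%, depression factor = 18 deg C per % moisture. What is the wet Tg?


Tg_wet = Tg_dry - k*moisture = 201 - 18*0.7 = 188.4 deg C

188.4 deg C


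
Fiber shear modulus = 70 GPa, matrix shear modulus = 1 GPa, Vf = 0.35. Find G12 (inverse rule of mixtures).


1/G12 = Vf/Gf + (1-Vf)/Gm = 0.35/70 + 0.65/1
G12 = 1.53 GPa

1.53 GPa


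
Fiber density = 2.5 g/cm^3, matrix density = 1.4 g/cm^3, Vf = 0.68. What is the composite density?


rho_c = rho_f*Vf + rho_m*(1-Vf) = 2.5*0.68 + 1.4*0.32 = 2.148 g/cm^3

2.148 g/cm^3


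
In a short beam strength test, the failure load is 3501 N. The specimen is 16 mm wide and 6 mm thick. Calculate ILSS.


ILSS = 3F/(4bh) = 3*3501/(4*16*6) = 27.35 MPa

27.35 MPa


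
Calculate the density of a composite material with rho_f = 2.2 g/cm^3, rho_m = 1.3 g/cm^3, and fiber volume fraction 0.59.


rho_c = rho_f*Vf + rho_m*(1-Vf) = 2.2*0.59 + 1.3*0.41 = 1.831 g/cm^3

1.831 g/cm^3


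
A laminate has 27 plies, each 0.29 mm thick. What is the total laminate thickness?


h = n * t_ply = 27 * 0.29 = 7.83 mm

7.83 mm


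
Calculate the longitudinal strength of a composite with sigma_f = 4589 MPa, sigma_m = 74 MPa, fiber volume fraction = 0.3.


sigma_1 = sigma_f*Vf + sigma_m*(1-Vf) = 4589*0.3 + 74*0.7 = 1428.5 MPa

1428.5 MPa


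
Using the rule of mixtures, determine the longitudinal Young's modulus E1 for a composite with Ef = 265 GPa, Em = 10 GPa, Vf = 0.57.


E1 = Ef*Vf + Em*(1-Vf) = 265*0.57 + 10*0.43 = 155.35 GPa

155.35 GPa


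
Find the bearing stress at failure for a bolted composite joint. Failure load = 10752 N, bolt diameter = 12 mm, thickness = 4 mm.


sigma_br = F/(d*h) = 10752/(12*4) = 224.0 MPa

224.0 MPa


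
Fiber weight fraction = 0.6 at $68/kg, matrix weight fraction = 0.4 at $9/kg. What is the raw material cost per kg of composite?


Cost = cost_f*Wf + cost_m*Wm = 68*0.6 + 9*0.4 = $44.4/kg

$44.4/kg


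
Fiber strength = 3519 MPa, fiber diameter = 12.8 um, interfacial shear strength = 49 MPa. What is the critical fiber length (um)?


Lc = sigma_f * d / (2 * tau_i) = 3519 * 12.8 / (2 * 49) = 459.6 um

459.6 um


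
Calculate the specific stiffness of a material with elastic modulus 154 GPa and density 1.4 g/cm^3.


Specific stiffness = E/rho = 154/1.4 = 110.0 GPa/(g/cm^3)

110.0 GPa/(g/cm^3)


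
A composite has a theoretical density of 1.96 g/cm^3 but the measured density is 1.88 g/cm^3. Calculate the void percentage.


Void% = (rho_theo - rho_actual)/rho_theo * 100 = (1.96 - 1.88)/1.96 * 100 = 4.08%

4.08%


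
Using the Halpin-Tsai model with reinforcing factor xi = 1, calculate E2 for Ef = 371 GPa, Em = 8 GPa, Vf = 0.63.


eta = (Ef/Em - 1)/(Ef/Em + xi) = (46.375 - 1)/(46.375 + 1) = 0.9578
E2 = Em*(1+xi*eta*Vf)/(1-eta*Vf) = 32.34 GPa

32.34 GPa


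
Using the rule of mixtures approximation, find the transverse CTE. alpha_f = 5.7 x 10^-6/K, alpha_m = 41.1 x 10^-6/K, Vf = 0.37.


alpha_2 = alpha_f*Vf + alpha_m*(1-Vf) = 5.7*0.37 + 41.1*0.63 = 28.0 x 10^-6/K

28.0 x 10^-6/K


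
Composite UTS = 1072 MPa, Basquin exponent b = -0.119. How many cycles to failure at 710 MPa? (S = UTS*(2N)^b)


N = 0.5 * (S/UTS)^(1/b) = 0.5 * (710/1072)^(1/-0.119) = 15.9455 cycles

15.9455 cycles


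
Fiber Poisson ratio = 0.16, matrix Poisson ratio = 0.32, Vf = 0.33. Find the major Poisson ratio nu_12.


nu_12 = nu_f*Vf + nu_m*(1-Vf) = 0.16*0.33 + 0.32*0.67 = 0.2672

0.2672


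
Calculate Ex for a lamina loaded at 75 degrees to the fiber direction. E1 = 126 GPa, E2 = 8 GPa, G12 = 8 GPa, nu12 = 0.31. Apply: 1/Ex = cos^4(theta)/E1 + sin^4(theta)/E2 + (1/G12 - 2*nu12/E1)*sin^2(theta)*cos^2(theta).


cos^4(75) = 0.004487, sin^4(75) = 0.870513, sin^2(75)*cos^2(75) = 0.0625
1/G12 - 2*nu12/E1 = 1/8 - 2*0.31/126 = 0.120079 GPa^-1
1/Ex = 0.004487/126 + 0.870513/8 + 0.120079*0.0625 = 0.1163547 GPa^-1
Ex = 8.59 GPa

8.59 GPa


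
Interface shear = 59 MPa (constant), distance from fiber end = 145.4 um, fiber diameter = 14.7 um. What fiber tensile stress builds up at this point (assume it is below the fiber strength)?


Force balance: sigma_f * (pi*d^2/4) = tau * (pi*d) * x  ->  sigma_f = 4 * tau * x / d
sigma_f = 4 * 59 * 145.4 / 14.7 = 2334.3 MPa

2334.3 MPa


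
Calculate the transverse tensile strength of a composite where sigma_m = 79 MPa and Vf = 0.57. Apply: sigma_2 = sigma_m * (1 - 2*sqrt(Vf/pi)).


factor = 1 - 2*sqrt(0.57/pi) = 0.1481
sigma_2 = 79 * 0.1481 = 11.7 MPa

11.7 MPa


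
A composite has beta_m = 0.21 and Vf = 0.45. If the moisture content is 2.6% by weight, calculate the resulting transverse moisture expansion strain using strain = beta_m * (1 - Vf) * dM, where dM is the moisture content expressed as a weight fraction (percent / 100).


dM = 2.6/100 = 0.026
strain = beta_m * (1-Vf) * dM = 0.21 * 0.55 * 0.026 = 0.003003

0.003003


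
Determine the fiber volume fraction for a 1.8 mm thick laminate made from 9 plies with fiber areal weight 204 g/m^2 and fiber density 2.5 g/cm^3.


Vf = n * FAW / (rho_f * h * 1000) = 9 * 204 / (2.5 * 1.8 * 1000) = 0.408

0.408


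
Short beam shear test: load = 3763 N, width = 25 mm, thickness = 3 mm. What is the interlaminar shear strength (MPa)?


ILSS = 3F/(4bh) = 3*3763/(4*25*3) = 37.63 MPa

37.63 MPa


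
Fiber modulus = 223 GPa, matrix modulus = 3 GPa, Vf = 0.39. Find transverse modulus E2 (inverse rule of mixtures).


1/E2 = Vf/Ef + (1-Vf)/Em = 0.39/223 + 0.61/3
E2 = 4.88 GPa

4.88 GPa


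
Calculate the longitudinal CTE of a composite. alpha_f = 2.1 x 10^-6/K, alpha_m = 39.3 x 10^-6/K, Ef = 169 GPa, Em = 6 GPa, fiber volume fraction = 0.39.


E1 = Ef*Vf + Em*(1-Vf) = 69.57
alpha_1 = (alpha_f*Ef*Vf + alpha_m*Em*(1-Vf))/E1 = 4.06 x 10^-6/K

4.06 x 10^-6/K


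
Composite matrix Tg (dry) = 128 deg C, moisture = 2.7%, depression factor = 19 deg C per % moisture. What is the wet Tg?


Tg_wet = Tg_dry - k*moisture = 128 - 19*2.7 = 76.7 deg C

76.7 deg C


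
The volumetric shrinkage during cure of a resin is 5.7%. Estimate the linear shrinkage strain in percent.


Linear shrinkage ≈ vol_shrink/3 = 5.7/3 = 1.9%

1.9%


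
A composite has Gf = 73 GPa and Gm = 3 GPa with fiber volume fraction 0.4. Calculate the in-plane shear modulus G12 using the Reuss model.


1/G12 = Vf/Gf + (1-Vf)/Gm = 0.4/73 + 0.6/3
G12 = 4.87 GPa

4.87 GPa


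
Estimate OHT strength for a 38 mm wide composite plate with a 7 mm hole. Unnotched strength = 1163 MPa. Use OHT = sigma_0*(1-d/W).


OHT = sigma_0*(1-d/W) = 1163*(1-7/38) = 948.8 MPa

948.8 MPa


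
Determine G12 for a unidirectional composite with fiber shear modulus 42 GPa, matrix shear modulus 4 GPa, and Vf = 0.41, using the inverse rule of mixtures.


1/G12 = Vf/Gf + (1-Vf)/Gm = 0.41/42 + 0.59/4
G12 = 6.36 GPa

6.36 GPa


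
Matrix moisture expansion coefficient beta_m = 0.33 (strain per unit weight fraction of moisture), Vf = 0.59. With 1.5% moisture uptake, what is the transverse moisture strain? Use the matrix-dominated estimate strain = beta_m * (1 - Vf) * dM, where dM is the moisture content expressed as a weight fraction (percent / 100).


dM = 1.5/100 = 0.015
strain = beta_m * (1-Vf) * dM = 0.33 * 0.41 * 0.015 = 0.0020295

0.0020295


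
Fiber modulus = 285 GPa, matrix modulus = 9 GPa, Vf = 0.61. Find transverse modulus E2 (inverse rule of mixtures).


1/E2 = Vf/Ef + (1-Vf)/Em = 0.61/285 + 0.39/9
E2 = 21.99 GPa

21.99 GPa


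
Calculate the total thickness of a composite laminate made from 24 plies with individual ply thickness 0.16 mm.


h = n * t_ply = 24 * 0.16 = 3.84 mm

3.84 mm


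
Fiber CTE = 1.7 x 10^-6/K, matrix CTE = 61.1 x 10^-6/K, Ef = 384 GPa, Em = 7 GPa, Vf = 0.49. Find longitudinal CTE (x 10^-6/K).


E1 = Ef*Vf + Em*(1-Vf) = 191.73
alpha_1 = (alpha_f*Ef*Vf + alpha_m*Em*(1-Vf))/E1 = 2.81 x 10^-6/K

2.81 x 10^-6/K


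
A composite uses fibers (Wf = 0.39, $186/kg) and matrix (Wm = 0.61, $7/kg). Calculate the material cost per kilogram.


Cost = cost_f*Wf + cost_m*Wm = 186*0.39 + 7*0.61 = $76.81/kg

$76.81/kg


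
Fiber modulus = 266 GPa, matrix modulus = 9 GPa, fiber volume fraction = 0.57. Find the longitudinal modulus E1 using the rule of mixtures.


E1 = Ef*Vf + Em*(1-Vf) = 266*0.57 + 9*0.43 = 155.49 GPa

155.49 GPa


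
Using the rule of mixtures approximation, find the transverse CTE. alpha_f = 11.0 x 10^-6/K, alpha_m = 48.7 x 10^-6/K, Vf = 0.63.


alpha_2 = alpha_f*Vf + alpha_m*(1-Vf) = 11.0*0.63 + 48.7*0.37 = 24.9 x 10^-6/K

24.9 x 10^-6/K


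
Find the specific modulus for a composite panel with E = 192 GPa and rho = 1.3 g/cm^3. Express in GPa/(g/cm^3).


Specific stiffness = E/rho = 192/1.3 = 147.7 GPa/(g/cm^3)

147.7 GPa/(g/cm^3)


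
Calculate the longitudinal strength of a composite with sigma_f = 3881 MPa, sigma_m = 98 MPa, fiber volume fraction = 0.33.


sigma_1 = sigma_f*Vf + sigma_m*(1-Vf) = 3881*0.33 + 98*0.67 = 1346.4 MPa

1346.4 MPa


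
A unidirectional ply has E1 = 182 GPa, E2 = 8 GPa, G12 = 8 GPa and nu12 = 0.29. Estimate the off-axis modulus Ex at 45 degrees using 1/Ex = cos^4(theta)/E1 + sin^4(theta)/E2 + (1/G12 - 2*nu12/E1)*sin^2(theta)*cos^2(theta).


cos^4(45) = 0.25, sin^4(45) = 0.25, sin^2(45)*cos^2(45) = 0.25
1/G12 - 2*nu12/E1 = 1/8 - 2*0.29/182 = 0.121813 GPa^-1
1/Ex = 0.25/182 + 0.25/8 + 0.121813*0.25 = 0.0630769 GPa^-1
Ex = 15.85 GPa

15.85 GPa


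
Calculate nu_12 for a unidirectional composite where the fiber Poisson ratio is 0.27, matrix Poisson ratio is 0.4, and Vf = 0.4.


nu_12 = nu_f*Vf + nu_m*(1-Vf) = 0.27*0.4 + 0.4*0.6 = 0.348

0.348


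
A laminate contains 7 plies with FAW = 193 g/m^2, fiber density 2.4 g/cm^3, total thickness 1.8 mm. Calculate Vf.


Vf = n * FAW / (rho_f * h * 1000) = 7 * 193 / (2.4 * 1.8 * 1000) = 0.3127

0.3127


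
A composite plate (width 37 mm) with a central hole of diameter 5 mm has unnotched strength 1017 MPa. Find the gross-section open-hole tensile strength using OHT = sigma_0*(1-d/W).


OHT = sigma_0*(1-d/W) = 1017*(1-5/37) = 879.6 MPa

879.6 MPa


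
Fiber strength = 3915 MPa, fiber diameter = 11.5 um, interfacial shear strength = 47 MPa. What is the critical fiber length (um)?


Lc = sigma_f * d / (2 * tau_i) = 3915 * 11.5 / (2 * 47) = 479.0 um

479.0 um


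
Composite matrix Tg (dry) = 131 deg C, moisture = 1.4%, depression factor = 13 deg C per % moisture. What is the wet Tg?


Tg_wet = Tg_dry - k*moisture = 131 - 13*1.4 = 112.8 deg C

112.8 deg C


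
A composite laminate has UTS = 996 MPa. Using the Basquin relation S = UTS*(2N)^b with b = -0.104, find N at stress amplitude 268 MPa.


N = 0.5 * (S/UTS)^(1/b) = 0.5 * (268/996)^(1/-0.104) = 151682.9538 cycles

151682.9538 cycles


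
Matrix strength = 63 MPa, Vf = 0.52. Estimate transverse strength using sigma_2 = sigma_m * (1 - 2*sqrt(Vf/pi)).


factor = 1 - 2*sqrt(0.52/pi) = 0.1863
sigma_2 = 63 * 0.1863 = 11.74 MPa

11.74 MPa


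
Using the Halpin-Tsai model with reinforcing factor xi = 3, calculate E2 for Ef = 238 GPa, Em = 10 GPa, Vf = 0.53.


eta = (Ef/Em - 1)/(Ef/Em + xi) = (23.8 - 1)/(23.8 + 3) = 0.8507
E2 = Em*(1+xi*eta*Vf)/(1-eta*Vf) = 42.85 GPa

42.85 GPa


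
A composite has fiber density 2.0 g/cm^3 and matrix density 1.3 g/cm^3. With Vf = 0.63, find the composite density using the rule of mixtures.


rho_c = rho_f*Vf + rho_m*(1-Vf) = 2.0*0.63 + 1.3*0.37 = 1.741 g/cm^3

1.741 g/cm^3


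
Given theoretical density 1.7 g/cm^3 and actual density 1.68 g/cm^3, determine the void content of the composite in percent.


Void% = (rho_theo - rho_actual)/rho_theo * 100 = (1.7 - 1.68)/1.7 * 100 = 1.18%

1.18%


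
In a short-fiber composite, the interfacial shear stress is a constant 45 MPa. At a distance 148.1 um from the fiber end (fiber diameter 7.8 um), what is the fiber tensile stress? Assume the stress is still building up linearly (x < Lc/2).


Force balance: sigma_f * (pi*d^2/4) = tau * (pi*d) * x  ->  sigma_f = 4 * tau * x / d
sigma_f = 4 * 45 * 148.1 / 7.8 = 3417.7 MPa

3417.7 MPa


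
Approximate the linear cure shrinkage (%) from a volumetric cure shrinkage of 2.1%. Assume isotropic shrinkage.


Linear shrinkage ≈ vol_shrink/3 = 2.1/3 = 0.7%

0.7%


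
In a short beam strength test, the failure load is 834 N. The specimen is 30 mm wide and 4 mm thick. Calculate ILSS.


ILSS = 3F/(4bh) = 3*834/(4*30*4) = 5.21 MPa

5.21 MPa


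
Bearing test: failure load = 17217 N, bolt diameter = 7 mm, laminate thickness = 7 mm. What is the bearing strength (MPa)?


sigma_br = F/(d*h) = 17217/(7*7) = 351.4 MPa

351.4 MPa


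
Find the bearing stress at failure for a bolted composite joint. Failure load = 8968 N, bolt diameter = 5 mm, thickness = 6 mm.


sigma_br = F/(d*h) = 8968/(5*6) = 298.9 MPa

298.9 MPa


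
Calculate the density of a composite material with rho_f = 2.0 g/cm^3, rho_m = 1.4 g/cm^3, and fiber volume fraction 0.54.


rho_c = rho_f*Vf + rho_m*(1-Vf) = 2.0*0.54 + 1.4*0.46 = 1.724 g/cm^3

1.724 g/cm^3


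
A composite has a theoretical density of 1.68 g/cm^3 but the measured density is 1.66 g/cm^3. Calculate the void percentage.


Void% = (rho_theo - rho_actual)/rho_theo * 100 = (1.68 - 1.66)/1.68 * 100 = 1.19%

1.19%


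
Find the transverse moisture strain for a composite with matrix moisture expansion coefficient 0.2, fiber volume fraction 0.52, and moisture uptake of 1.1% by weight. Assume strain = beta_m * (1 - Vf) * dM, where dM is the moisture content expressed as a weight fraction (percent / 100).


dM = 1.1/100 = 0.011
strain = beta_m * (1-Vf) * dM = 0.2 * 0.48 * 0.011 = 0.001056

0.001056


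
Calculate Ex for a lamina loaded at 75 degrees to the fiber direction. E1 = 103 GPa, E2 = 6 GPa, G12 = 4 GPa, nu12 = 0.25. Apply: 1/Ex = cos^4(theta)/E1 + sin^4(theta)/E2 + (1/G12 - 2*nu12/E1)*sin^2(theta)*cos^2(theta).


cos^4(75) = 0.004487, sin^4(75) = 0.870513, sin^2(75)*cos^2(75) = 0.0625
1/G12 - 2*nu12/E1 = 1/4 - 2*0.25/103 = 0.245146 GPa^-1
1/Ex = 0.004487/103 + 0.870513/6 + 0.245146*0.0625 = 0.1604506 GPa^-1
Ex = 6.23 GPa

6.23 GPa


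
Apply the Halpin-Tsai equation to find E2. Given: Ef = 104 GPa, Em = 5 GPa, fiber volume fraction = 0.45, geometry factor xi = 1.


eta = (Ef/Em - 1)/(Ef/Em + xi) = (20.8 - 1)/(20.8 + 1) = 0.9083
E2 = Em*(1+xi*eta*Vf)/(1-eta*Vf) = 11.91 GPa

11.91 GPa


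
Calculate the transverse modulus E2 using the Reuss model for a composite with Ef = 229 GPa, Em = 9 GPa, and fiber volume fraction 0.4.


1/E2 = Vf/Ef + (1-Vf)/Em = 0.4/229 + 0.6/9
E2 = 14.62 GPa

14.62 GPa


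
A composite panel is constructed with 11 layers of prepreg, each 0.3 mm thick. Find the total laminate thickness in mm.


h = n * t_ply = 11 * 0.3 = 3.3 mm

3.3 mm


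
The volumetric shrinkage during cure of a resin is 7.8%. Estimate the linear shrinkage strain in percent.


Linear shrinkage ≈ vol_shrink/3 = 7.8/3 = 2.6%

2.6%


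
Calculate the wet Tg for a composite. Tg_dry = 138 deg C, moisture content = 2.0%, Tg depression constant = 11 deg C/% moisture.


Tg_wet = Tg_dry - k*moisture = 138 - 11*2.0 = 116.0 deg C

116.0 deg C


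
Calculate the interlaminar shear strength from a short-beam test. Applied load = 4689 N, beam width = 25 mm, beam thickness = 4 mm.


ILSS = 3F/(4bh) = 3*4689/(4*25*4) = 35.17 MPa

35.17 MPa


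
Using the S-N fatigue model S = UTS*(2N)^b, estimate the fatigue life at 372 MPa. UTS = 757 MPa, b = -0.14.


N = 0.5 * (S/UTS)^(1/b) = 0.5 * (372/757)^(1/-0.14) = 79.9686 cycles

79.9686 cycles


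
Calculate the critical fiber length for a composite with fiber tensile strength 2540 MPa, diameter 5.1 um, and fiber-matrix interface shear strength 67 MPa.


Lc = sigma_f * d / (2 * tau_i) = 2540 * 5.1 / (2 * 67) = 96.7 um

96.7 um


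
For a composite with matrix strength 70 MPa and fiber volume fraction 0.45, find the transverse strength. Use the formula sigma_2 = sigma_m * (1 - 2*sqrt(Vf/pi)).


factor = 1 - 2*sqrt(0.45/pi) = 0.2431
sigma_2 = 70 * 0.2431 = 17.01 MPa

17.01 MPa


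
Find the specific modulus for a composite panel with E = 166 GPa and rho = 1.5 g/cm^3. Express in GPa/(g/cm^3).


Specific stiffness = E/rho = 166/1.5 = 110.7 GPa/(g/cm^3)

110.7 GPa/(g/cm^3)


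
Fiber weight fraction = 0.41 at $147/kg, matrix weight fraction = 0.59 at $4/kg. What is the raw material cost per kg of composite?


Cost = cost_f*Wf + cost_m*Wm = 147*0.41 + 4*0.59 = $62.63/kg

$62.63/kg
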